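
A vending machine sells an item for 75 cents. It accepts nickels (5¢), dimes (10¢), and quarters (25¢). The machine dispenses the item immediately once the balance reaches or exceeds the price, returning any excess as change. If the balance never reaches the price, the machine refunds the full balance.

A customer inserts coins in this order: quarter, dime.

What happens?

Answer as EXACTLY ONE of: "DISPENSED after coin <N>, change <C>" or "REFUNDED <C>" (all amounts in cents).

Price: 75¢
Coin 1 (quarter, 25¢): balance = 25¢
Coin 2 (dime, 10¢): balance = 35¢
All coins inserted, balance 35¢ < price 75¢ → REFUND 35¢

Answer: REFUNDED 35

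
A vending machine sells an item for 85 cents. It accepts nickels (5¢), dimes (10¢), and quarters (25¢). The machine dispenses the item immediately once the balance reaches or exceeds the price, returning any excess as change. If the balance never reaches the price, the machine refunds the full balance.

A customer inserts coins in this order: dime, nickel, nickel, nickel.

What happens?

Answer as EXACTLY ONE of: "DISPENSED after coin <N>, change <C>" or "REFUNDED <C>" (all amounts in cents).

Price: 85¢
Coin 1 (dime, 10¢): balance = 10¢
Coin 2 (nickel, 5¢): balance = 15¢
Coin 3 (nickel, 5¢): balance = 20¢
Coin 4 (nickel, 5¢): balance = 25¢
All coins inserted, balance 25¢ < price 85¢ → REFUND 25¢

Answer: REFUNDED 25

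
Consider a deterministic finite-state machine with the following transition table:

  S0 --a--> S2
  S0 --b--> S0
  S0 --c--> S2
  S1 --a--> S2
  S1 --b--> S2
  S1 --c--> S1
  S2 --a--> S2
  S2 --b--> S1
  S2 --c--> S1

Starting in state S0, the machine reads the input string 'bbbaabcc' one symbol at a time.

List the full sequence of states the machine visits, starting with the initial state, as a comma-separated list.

Answer: S0, S0, S0, S0, S2, S2, S1, S1, S1

Derivation:
Start: S0
  read 'b': S0 --b--> S0
  read 'b': S0 --b--> S0
  read 'b': S0 --b--> S0
  read 'a': S0 --a--> S2
  read 'a': S2 --a--> S2
  read 'b': S2 --b--> S1
  read 'c': S1 --c--> S1
  read 'c': S1 --c--> S1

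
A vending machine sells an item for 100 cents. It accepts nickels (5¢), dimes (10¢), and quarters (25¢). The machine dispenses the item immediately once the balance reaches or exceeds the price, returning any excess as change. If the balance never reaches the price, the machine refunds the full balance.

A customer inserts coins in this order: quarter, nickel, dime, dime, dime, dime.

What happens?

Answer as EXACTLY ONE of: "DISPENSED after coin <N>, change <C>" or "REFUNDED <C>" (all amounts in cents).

Price: 100¢
Coin 1 (quarter, 25¢): balance = 25¢
Coin 2 (nickel, 5¢): balance = 30¢
Coin 3 (dime, 10¢): balance = 40¢
Coin 4 (dime, 10¢): balance = 50¢
Coin 5 (dime, 10¢): balance = 60¢
Coin 6 (dime, 10¢): balance = 70¢
All coins inserted, balance 70¢ < price 100¢ → REFUND 70¢

Answer: REFUNDED 70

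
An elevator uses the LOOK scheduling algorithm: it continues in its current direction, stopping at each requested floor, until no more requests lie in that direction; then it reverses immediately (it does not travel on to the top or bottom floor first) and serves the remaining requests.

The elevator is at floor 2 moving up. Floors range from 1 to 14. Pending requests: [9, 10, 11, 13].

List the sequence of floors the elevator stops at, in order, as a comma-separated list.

Answer: 9, 10, 11, 13

Derivation:
Current: 2, moving UP
Serve above first (ascending): [9, 10, 11, 13]
Then reverse, serve below (descending): []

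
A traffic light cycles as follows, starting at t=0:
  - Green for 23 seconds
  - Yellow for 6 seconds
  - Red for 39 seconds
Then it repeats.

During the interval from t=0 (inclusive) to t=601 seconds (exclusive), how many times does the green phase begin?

Answer: 9

Derivation:
Cycle = 23+6+39 = 68s
green phase starts at t = k*68 + 0 for k=0,1,2,...
Need k*68+0 < 601 → k < 8.838
k ∈ {0, ..., 8} → 9 starts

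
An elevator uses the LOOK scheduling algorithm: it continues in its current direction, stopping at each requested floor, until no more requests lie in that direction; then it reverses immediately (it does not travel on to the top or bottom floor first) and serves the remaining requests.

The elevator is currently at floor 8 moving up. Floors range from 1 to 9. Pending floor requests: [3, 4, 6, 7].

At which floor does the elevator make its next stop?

Current floor: 8, direction: up
Requests above: []
Requests below: [3, 4, 6, 7]
Moving up but no requests above → reverse; nearest below is max([3, 4, 6, 7]) = 7

Answer: 7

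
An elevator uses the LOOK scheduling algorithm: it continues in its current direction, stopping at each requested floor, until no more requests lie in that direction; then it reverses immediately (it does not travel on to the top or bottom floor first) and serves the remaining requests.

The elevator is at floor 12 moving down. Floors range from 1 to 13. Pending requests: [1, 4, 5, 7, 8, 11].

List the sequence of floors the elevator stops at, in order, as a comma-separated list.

Answer: 11, 8, 7, 5, 4, 1

Derivation:
Current: 12, moving DOWN
Serve below first (descending): [11, 8, 7, 5, 4, 1]
Then reverse, serve above (ascending): []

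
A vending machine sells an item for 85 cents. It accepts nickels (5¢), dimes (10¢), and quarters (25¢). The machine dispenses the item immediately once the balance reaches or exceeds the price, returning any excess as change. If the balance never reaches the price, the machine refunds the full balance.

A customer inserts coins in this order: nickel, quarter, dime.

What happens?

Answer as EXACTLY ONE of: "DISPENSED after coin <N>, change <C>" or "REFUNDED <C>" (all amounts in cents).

Answer: REFUNDED 40

Derivation:
Price: 85¢
Coin 1 (nickel, 5¢): balance = 5¢
Coin 2 (quarter, 25¢): balance = 30¢
Coin 3 (dime, 10¢): balance = 40¢
All coins inserted, balance 40¢ < price 85¢ → REFUND 40¢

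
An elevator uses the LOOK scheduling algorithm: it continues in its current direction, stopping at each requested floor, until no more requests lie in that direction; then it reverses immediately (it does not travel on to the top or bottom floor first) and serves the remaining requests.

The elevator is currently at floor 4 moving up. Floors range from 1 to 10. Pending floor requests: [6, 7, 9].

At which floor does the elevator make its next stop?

Answer: 6

Derivation:
Current floor: 4, direction: up
Requests above: [6, 7, 9]
Requests below: []
Moving up and requests lie above → nearest above is min([6, 7, 9]) = 6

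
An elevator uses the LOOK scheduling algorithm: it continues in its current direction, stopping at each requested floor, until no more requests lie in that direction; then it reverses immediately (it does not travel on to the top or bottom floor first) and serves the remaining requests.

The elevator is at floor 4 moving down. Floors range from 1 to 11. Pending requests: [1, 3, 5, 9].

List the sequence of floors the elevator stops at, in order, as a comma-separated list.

Current: 4, moving DOWN
Serve below first (descending): [3, 1]
Then reverse, serve above (ascending): [5, 9]

Answer: 3, 1, 5, 9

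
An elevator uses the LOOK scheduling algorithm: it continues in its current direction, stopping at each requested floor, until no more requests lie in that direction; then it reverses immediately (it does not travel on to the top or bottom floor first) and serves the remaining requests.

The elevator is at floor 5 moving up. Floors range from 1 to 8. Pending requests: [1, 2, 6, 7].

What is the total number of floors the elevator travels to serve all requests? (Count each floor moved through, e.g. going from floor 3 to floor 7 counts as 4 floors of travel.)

Answer: 8

Derivation:
Start at floor 5 moving up, LOOK stop order: [6, 7, 2, 1]
  5 → 6: |6-5| = 1, total = 1
  6 → 7: |7-6| = 1, total = 2
  7 → 2: |2-7| = 5, total = 7
  2 → 1: |1-2| = 1, total = 8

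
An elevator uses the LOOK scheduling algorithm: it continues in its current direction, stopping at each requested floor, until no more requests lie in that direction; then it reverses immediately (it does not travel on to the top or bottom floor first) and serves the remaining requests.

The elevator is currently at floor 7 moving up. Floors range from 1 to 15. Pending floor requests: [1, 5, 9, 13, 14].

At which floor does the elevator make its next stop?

Current floor: 7, direction: up
Requests above: [9, 13, 14]
Requests below: [1, 5]
Moving up and requests lie above → nearest above is min([9, 13, 14]) = 9

Answer: 9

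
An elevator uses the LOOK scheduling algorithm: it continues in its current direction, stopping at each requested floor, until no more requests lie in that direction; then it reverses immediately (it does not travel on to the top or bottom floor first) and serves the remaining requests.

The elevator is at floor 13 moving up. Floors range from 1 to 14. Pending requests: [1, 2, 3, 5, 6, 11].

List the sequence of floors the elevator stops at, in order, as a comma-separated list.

Answer: 11, 6, 5, 3, 2, 1

Derivation:
Current: 13, moving UP
Serve above first (ascending): []
Then reverse, serve below (descending): [11, 6, 5, 3, 2, 1]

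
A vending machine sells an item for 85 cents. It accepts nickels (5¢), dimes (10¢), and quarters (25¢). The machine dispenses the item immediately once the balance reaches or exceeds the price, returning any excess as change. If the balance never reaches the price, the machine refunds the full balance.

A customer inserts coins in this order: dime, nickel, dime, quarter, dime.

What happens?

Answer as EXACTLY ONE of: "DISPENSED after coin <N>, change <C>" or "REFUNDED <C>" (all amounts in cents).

Price: 85¢
Coin 1 (dime, 10¢): balance = 10¢
Coin 2 (nickel, 5¢): balance = 15¢
Coin 3 (dime, 10¢): balance = 25¢
Coin 4 (quarter, 25¢): balance = 50¢
Coin 5 (dime, 10¢): balance = 60¢
All coins inserted, balance 60¢ < price 85¢ → REFUND 60¢

Answer: REFUNDED 60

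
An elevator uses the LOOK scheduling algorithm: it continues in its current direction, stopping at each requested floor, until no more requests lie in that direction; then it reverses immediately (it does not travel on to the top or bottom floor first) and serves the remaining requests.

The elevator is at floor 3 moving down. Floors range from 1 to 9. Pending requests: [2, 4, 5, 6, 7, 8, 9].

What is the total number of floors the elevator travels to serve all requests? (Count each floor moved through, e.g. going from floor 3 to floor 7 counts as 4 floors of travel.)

Answer: 8

Derivation:
Start at floor 3 moving down, LOOK stop order: [2, 4, 5, 6, 7, 8, 9]
  3 → 2: |2-3| = 1, total = 1
  2 → 4: |4-2| = 2, total = 3
  4 → 5: |5-4| = 1, total = 4
  5 → 6: |6-5| = 1, total = 5
  6 → 7: |7-6| = 1, total = 6
  7 → 8: |8-7| = 1, total = 7
  8 → 9: |9-8| = 1, total = 8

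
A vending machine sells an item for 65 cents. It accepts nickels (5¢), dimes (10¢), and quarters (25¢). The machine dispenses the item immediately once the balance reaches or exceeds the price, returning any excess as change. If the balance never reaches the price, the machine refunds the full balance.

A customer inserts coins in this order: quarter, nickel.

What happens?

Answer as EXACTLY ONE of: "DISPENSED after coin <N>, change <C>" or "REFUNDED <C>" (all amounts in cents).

Answer: REFUNDED 30

Derivation:
Price: 65¢
Coin 1 (quarter, 25¢): balance = 25¢
Coin 2 (nickel, 5¢): balance = 30¢
All coins inserted, balance 30¢ < price 65¢ → REFUND 30¢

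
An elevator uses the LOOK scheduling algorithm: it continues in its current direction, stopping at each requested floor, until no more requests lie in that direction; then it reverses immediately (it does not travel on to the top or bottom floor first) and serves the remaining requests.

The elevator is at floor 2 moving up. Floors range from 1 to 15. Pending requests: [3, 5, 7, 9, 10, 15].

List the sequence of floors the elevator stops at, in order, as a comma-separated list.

Current: 2, moving UP
Serve above first (ascending): [3, 5, 7, 9, 10, 15]
Then reverse, serve below (descending): []

Answer: 3, 5, 7, 9, 10, 15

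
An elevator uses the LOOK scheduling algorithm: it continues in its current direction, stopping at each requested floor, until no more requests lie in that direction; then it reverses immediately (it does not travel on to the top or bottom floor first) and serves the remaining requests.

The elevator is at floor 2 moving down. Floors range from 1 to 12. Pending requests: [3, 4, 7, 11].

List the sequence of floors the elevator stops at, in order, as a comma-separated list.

Current: 2, moving DOWN
Serve below first (descending): []
Then reverse, serve above (ascending): [3, 4, 7, 11]

Answer: 3, 4, 7, 11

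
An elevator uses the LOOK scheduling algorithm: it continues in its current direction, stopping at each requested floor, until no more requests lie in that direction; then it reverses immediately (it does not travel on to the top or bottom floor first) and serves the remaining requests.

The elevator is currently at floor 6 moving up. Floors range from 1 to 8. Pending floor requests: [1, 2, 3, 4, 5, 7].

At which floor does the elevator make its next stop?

Answer: 7

Derivation:
Current floor: 6, direction: up
Requests above: [7]
Requests below: [1, 2, 3, 4, 5]
Moving up and requests lie above → nearest above is min([7]) = 7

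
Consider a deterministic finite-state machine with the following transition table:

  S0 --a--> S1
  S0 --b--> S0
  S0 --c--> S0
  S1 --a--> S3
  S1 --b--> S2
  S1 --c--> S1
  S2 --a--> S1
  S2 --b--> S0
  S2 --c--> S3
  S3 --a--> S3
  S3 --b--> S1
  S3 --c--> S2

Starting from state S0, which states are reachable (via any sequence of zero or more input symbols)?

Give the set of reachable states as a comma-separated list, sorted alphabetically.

BFS from S0:
  visit S0: S0--a-->S1 (new), S0--b-->S0 (seen), S0--c-->S0 (seen)
  visit S1: S1--a-->S3 (new), S1--b-->S2 (new), S1--c-->S1 (seen)
  visit S3: S3--a-->S3 (seen), S3--b-->S1 (seen), S3--c-->S2 (seen)
  visit S2: S2--a-->S1 (seen), S2--b-->S0 (seen), S2--c-->S3 (seen)

Answer: S0, S1, S2, S3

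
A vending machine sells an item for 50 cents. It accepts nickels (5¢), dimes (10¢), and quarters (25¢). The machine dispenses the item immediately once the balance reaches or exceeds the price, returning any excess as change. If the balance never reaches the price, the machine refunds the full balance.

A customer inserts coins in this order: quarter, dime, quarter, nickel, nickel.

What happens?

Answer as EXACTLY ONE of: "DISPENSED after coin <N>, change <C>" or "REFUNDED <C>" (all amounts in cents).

Answer: DISPENSED after coin 3, change 10

Derivation:
Price: 50¢
Coin 1 (quarter, 25¢): balance = 25¢
Coin 2 (dime, 10¢): balance = 35¢
Coin 3 (quarter, 25¢): balance = 60¢
  → balance >= price → DISPENSE, change = 60 - 50 = 10¢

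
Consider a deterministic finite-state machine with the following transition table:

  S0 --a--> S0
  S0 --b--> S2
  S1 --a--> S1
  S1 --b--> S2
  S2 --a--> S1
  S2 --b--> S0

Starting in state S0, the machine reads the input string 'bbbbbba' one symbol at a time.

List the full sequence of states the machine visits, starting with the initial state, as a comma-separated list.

Start: S0
  read 'b': S0 --b--> S2
  read 'b': S2 --b--> S0
  read 'b': S0 --b--> S2
  read 'b': S2 --b--> S0
  read 'b': S0 --b--> S2
  read 'b': S2 --b--> S0
  read 'a': S0 --a--> S0

Answer: S0, S2, S0, S2, S0, S2, S0, S0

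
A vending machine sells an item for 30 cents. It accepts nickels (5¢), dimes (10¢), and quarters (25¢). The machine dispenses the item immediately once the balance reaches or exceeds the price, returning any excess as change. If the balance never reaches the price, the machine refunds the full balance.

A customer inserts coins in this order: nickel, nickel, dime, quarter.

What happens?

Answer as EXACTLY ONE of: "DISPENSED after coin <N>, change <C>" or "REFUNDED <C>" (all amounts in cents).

Price: 30¢
Coin 1 (nickel, 5¢): balance = 5¢
Coin 2 (nickel, 5¢): balance = 10¢
Coin 3 (dime, 10¢): balance = 20¢
Coin 4 (quarter, 25¢): balance = 45¢
  → balance >= price → DISPENSE, change = 45 - 30 = 15¢

Answer: DISPENSED after coin 4, change 15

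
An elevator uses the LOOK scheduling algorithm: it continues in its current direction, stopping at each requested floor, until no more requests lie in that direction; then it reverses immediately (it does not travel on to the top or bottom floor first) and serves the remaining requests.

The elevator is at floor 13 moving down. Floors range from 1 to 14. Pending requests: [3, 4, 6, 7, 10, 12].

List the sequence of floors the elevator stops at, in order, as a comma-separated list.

Current: 13, moving DOWN
Serve below first (descending): [12, 10, 7, 6, 4, 3]
Then reverse, serve above (ascending): []

Answer: 12, 10, 7, 6, 4, 3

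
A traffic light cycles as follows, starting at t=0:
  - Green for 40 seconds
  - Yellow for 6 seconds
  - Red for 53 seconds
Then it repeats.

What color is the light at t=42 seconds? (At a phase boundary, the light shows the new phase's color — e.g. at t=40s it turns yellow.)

Cycle length = 40 + 6 + 53 = 99s
t = 42, phase_t = 42 mod 99 = 42
40 <= 42 < 46 (yellow end) → YELLOW

Answer: yellow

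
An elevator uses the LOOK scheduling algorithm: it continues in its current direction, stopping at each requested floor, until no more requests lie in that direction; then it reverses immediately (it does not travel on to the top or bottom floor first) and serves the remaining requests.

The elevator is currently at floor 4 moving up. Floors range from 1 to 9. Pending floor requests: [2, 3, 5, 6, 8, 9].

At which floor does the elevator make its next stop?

Current floor: 4, direction: up
Requests above: [5, 6, 8, 9]
Requests below: [2, 3]
Moving up and requests lie above → nearest above is min([5, 6, 8, 9]) = 5

Answer: 5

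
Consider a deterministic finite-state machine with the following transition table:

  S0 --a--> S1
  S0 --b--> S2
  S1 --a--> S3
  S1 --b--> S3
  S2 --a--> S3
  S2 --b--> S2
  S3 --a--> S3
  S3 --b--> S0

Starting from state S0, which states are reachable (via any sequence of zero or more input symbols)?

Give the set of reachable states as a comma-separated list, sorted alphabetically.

Answer: S0, S1, S2, S3

Derivation:
BFS from S0:
  visit S0: S0--a-->S1 (new), S0--b-->S2 (new)
  visit S1: S1--a-->S3 (new), S1--b-->S3 (seen)
  visit S2: S2--a-->S3 (seen), S2--b-->S2 (seen)
  visit S3: S3--a-->S3 (seen), S3--b-->S0 (seen)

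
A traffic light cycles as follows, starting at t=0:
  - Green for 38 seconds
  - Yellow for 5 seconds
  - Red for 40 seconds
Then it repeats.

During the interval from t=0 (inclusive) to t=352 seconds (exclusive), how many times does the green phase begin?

Cycle = 38+5+40 = 83s
green phase starts at t = k*83 + 0 for k=0,1,2,...
Need k*83+0 < 352 → k < 4.241
k ∈ {0, ..., 4} → 5 starts

Answer: 5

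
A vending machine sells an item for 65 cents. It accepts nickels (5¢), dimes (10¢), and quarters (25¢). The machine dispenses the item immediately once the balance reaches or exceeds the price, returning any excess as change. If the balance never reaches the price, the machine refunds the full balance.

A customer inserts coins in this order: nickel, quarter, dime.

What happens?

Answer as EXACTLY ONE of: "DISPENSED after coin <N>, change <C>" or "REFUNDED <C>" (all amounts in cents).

Price: 65¢
Coin 1 (nickel, 5¢): balance = 5¢
Coin 2 (quarter, 25¢): balance = 30¢
Coin 3 (dime, 10¢): balance = 40¢
All coins inserted, balance 40¢ < price 65¢ → REFUND 40¢

Answer: REFUNDED 40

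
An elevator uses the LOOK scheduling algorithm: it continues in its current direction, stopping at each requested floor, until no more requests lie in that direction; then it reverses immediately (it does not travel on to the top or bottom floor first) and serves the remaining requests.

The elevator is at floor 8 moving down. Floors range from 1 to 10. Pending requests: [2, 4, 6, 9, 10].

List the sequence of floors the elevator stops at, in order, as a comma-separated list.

Answer: 6, 4, 2, 9, 10

Derivation:
Current: 8, moving DOWN
Serve below first (descending): [6, 4, 2]
Then reverse, serve above (ascending): [9, 10]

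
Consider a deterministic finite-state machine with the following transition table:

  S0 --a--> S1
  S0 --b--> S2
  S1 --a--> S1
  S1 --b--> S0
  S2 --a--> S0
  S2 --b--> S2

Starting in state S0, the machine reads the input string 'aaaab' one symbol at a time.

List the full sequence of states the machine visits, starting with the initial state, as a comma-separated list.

Answer: S0, S1, S1, S1, S1, S0

Derivation:
Start: S0
  read 'a': S0 --a--> S1
  read 'a': S1 --a--> S1
  read 'a': S1 --a--> S1
  read 'a': S1 --a--> S1
  read 'b': S1 --b--> S0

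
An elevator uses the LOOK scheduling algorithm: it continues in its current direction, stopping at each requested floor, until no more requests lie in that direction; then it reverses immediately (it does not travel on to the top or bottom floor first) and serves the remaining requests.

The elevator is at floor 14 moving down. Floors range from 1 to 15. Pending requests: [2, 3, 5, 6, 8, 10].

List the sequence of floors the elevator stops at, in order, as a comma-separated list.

Current: 14, moving DOWN
Serve below first (descending): [10, 8, 6, 5, 3, 2]
Then reverse, serve above (ascending): []

Answer: 10, 8, 6, 5, 3, 2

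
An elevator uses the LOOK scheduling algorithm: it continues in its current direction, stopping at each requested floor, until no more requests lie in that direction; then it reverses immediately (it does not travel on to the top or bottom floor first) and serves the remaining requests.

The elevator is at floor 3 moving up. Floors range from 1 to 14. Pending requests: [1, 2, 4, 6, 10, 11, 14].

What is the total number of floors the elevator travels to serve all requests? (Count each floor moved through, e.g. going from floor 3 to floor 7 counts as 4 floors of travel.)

Start at floor 3 moving up, LOOK stop order: [4, 6, 10, 11, 14, 2, 1]
  3 → 4: |4-3| = 1, total = 1
  4 → 6: |6-4| = 2, total = 3
  6 → 10: |10-6| = 4, total = 7
  10 → 11: |11-10| = 1, total = 8
  11 → 14: |14-11| = 3, total = 11
  14 → 2: |2-14| = 12, total = 23
  2 → 1: |1-2| = 1, total = 24

Answer: 24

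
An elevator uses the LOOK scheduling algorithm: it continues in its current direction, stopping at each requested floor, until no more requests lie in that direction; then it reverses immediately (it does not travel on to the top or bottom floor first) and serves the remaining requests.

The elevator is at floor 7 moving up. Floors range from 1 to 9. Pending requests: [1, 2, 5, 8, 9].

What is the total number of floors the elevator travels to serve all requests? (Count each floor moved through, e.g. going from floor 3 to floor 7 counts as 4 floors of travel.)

Answer: 10

Derivation:
Start at floor 7 moving up, LOOK stop order: [8, 9, 5, 2, 1]
  7 → 8: |8-7| = 1, total = 1
  8 → 9: |9-8| = 1, total = 2
  9 → 5: |5-9| = 4, total = 6
  5 → 2: |2-5| = 3, total = 9
  2 → 1: |1-2| = 1, total = 10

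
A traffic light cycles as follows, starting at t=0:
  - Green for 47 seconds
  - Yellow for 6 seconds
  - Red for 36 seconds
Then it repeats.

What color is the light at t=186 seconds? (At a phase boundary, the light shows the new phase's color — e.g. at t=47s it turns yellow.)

Cycle length = 47 + 6 + 36 = 89s
t = 186, phase_t = 186 mod 89 = 8
8 < 47 (green end) → GREEN

Answer: green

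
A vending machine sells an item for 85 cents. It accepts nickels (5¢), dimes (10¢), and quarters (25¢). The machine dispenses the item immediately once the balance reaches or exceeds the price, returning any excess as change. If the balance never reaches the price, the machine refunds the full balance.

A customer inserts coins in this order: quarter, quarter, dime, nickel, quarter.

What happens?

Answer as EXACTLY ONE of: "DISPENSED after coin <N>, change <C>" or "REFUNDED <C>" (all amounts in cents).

Answer: DISPENSED after coin 5, change 5

Derivation:
Price: 85¢
Coin 1 (quarter, 25¢): balance = 25¢
Coin 2 (quarter, 25¢): balance = 50¢
Coin 3 (dime, 10¢): balance = 60¢
Coin 4 (nickel, 5¢): balance = 65¢
Coin 5 (quarter, 25¢): balance = 90¢
  → balance >= price → DISPENSE, change = 90 - 85 = 5¢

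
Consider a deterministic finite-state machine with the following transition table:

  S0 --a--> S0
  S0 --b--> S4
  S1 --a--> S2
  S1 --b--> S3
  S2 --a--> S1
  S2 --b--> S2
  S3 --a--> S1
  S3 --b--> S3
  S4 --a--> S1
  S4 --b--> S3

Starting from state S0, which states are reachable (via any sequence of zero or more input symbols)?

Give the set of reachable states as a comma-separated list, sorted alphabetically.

BFS from S0:
  visit S0: S0--a-->S0 (seen), S0--b-->S4 (new)
  visit S4: S4--a-->S1 (new), S4--b-->S3 (new)
  visit S1: S1--a-->S2 (new), S1--b-->S3 (seen)
  visit S3: S3--a-->S1 (seen), S3--b-->S3 (seen)
  visit S2: S2--a-->S1 (seen), S2--b-->S2 (seen)

Answer: S0, S1, S2, S3, S4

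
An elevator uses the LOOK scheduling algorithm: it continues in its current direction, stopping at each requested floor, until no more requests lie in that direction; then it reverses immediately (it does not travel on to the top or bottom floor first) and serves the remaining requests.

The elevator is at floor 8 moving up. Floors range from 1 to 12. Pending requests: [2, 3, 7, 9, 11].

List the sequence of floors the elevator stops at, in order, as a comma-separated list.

Current: 8, moving UP
Serve above first (ascending): [9, 11]
Then reverse, serve below (descending): [7, 3, 2]

Answer: 9, 11, 7, 3, 2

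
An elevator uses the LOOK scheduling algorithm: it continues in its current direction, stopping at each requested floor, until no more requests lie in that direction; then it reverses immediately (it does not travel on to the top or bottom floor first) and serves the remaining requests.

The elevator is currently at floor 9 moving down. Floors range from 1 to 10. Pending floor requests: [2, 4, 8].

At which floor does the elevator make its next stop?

Answer: 8

Derivation:
Current floor: 9, direction: down
Requests above: []
Requests below: [2, 4, 8]
Moving down and requests lie below → nearest below is max([2, 4, 8]) = 8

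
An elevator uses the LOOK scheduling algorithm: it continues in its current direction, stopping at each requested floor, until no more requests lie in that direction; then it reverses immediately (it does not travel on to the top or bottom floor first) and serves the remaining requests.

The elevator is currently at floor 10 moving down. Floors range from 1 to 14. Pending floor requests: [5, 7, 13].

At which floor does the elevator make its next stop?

Current floor: 10, direction: down
Requests above: [13]
Requests below: [5, 7]
Moving down and requests lie below → nearest below is max([5, 7]) = 7

Answer: 7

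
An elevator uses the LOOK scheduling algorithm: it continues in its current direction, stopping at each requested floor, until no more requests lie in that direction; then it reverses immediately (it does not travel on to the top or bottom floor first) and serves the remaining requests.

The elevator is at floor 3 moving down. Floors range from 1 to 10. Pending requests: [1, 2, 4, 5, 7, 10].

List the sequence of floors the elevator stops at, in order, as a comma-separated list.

Current: 3, moving DOWN
Serve below first (descending): [2, 1]
Then reverse, serve above (ascending): [4, 5, 7, 10]

Answer: 2, 1, 4, 5, 7, 10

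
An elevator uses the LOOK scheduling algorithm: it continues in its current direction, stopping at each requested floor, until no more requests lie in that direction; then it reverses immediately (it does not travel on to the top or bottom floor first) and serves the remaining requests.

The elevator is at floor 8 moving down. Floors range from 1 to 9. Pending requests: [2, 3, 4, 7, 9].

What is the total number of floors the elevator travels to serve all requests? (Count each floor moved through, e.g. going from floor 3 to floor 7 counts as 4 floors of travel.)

Start at floor 8 moving down, LOOK stop order: [7, 4, 3, 2, 9]
  8 → 7: |7-8| = 1, total = 1
  7 → 4: |4-7| = 3, total = 4
  4 → 3: |3-4| = 1, total = 5
  3 → 2: |2-3| = 1, total = 6
  2 → 9: |9-2| = 7, total = 13

Answer: 13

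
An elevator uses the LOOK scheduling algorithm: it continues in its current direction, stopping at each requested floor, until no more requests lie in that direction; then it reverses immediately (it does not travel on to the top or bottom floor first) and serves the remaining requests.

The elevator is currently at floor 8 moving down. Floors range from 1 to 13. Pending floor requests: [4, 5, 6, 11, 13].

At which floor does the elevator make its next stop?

Answer: 6

Derivation:
Current floor: 8, direction: down
Requests above: [11, 13]
Requests below: [4, 5, 6]
Moving down and requests lie below → nearest below is max([4, 5, 6]) = 6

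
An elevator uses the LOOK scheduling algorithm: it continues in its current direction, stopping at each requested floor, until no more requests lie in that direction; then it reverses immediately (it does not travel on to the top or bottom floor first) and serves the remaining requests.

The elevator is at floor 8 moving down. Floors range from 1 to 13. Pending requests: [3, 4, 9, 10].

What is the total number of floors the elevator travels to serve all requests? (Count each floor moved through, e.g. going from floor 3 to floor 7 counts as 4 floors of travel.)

Start at floor 8 moving down, LOOK stop order: [4, 3, 9, 10]
  8 → 4: |4-8| = 4, total = 4
  4 → 3: |3-4| = 1, total = 5
  3 → 9: |9-3| = 6, total = 11
  9 → 10: |10-9| = 1, total = 12

Answer: 12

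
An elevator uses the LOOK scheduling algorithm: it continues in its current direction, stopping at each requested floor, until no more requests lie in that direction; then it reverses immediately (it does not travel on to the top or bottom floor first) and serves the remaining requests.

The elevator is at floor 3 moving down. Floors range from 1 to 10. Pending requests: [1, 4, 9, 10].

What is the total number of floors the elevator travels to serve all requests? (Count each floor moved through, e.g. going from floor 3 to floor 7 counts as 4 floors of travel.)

Start at floor 3 moving down, LOOK stop order: [1, 4, 9, 10]
  3 → 1: |1-3| = 2, total = 2
  1 → 4: |4-1| = 3, total = 5
  4 → 9: |9-4| = 5, total = 10
  9 → 10: |10-9| = 1, total = 11

Answer: 11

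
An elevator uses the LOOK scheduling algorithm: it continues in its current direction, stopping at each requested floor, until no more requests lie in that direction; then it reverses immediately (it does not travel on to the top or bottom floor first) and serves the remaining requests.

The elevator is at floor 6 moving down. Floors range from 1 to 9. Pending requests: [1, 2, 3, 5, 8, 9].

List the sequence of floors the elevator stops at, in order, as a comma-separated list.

Answer: 5, 3, 2, 1, 8, 9

Derivation:
Current: 6, moving DOWN
Serve below first (descending): [5, 3, 2, 1]
Then reverse, serve above (ascending): [8, 9]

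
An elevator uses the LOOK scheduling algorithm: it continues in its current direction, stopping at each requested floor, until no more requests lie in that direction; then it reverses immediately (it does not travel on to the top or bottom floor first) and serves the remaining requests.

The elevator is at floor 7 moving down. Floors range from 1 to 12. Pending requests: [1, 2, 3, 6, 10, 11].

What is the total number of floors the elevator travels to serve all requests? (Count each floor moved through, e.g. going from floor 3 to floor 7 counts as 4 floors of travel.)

Answer: 16

Derivation:
Start at floor 7 moving down, LOOK stop order: [6, 3, 2, 1, 10, 11]
  7 → 6: |6-7| = 1, total = 1
  6 → 3: |3-6| = 3, total = 4
  3 → 2: |2-3| = 1, total = 5
  2 → 1: |1-2| = 1, total = 6
  1 → 10: |10-1| = 9, total = 15
  10 → 11: |11-10| = 1, total = 16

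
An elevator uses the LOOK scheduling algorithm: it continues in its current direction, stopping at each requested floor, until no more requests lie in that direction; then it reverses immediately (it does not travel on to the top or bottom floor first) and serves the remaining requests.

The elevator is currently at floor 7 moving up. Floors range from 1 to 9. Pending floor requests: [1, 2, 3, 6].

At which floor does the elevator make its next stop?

Current floor: 7, direction: up
Requests above: []
Requests below: [1, 2, 3, 6]
Moving up but no requests above → reverse; nearest below is max([1, 2, 3, 6]) = 6

Answer: 6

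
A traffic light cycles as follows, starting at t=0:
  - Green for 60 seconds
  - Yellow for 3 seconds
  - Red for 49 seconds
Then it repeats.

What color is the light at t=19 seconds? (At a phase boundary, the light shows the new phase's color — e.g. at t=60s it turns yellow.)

Answer: green

Derivation:
Cycle length = 60 + 3 + 49 = 112s
t = 19, phase_t = 19 mod 112 = 19
19 < 60 (green end) → GREEN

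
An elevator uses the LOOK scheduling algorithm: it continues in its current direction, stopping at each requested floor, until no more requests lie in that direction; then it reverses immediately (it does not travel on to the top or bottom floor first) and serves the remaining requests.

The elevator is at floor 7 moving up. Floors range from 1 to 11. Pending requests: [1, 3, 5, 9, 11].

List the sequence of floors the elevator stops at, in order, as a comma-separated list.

Current: 7, moving UP
Serve above first (ascending): [9, 11]
Then reverse, serve below (descending): [5, 3, 1]

Answer: 9, 11, 5, 3, 1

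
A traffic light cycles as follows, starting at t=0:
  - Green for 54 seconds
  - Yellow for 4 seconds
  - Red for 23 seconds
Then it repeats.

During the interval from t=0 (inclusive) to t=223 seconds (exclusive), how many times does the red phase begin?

Cycle = 54+4+23 = 81s
red phase starts at t = k*81 + 58 for k=0,1,2,...
Need k*81+58 < 223 → k < 2.037
k ∈ {0, ..., 2} → 3 starts

Answer: 3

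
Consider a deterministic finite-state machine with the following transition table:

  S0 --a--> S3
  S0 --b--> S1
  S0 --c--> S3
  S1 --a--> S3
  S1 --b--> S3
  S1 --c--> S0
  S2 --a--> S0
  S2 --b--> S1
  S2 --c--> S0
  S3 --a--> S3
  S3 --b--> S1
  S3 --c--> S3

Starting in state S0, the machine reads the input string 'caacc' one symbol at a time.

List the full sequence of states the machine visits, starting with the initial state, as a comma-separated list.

Start: S0
  read 'c': S0 --c--> S3
  read 'a': S3 --a--> S3
  read 'a': S3 --a--> S3
  read 'c': S3 --c--> S3
  read 'c': S3 --c--> S3

Answer: S0, S3, S3, S3, S3, S3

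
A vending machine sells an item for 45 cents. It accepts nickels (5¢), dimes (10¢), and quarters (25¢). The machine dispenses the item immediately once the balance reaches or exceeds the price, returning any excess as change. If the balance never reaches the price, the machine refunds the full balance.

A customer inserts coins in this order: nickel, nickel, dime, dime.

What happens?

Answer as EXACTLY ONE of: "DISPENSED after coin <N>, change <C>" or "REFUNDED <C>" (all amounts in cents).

Price: 45¢
Coin 1 (nickel, 5¢): balance = 5¢
Coin 2 (nickel, 5¢): balance = 10¢
Coin 3 (dime, 10¢): balance = 20¢
Coin 4 (dime, 10¢): balance = 30¢
All coins inserted, balance 30¢ < price 45¢ → REFUND 30¢

Answer: REFUNDED 30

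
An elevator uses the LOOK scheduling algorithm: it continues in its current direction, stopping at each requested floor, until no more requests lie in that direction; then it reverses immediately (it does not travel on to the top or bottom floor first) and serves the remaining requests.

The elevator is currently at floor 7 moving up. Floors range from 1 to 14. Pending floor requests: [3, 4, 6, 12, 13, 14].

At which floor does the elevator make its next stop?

Answer: 12

Derivation:
Current floor: 7, direction: up
Requests above: [12, 13, 14]
Requests below: [3, 4, 6]
Moving up and requests lie above → nearest above is min([12, 13, 14]) = 12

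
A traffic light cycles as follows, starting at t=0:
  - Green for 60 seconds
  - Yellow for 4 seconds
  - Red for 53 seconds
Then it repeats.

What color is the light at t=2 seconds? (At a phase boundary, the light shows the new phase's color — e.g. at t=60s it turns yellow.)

Answer: green

Derivation:
Cycle length = 60 + 4 + 53 = 117s
t = 2, phase_t = 2 mod 117 = 2
2 < 60 (green end) → GREEN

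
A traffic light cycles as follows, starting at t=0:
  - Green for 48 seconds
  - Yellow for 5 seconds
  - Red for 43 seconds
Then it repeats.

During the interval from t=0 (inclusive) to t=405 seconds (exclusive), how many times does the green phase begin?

Answer: 5

Derivation:
Cycle = 48+5+43 = 96s
green phase starts at t = k*96 + 0 for k=0,1,2,...
Need k*96+0 < 405 → k < 4.219
k ∈ {0, ..., 4} → 5 starts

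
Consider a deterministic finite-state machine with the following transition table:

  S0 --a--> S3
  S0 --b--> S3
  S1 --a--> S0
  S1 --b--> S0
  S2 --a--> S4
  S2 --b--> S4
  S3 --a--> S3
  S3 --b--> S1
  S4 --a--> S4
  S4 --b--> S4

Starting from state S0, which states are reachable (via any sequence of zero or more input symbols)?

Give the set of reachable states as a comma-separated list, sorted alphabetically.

Answer: S0, S1, S3

Derivation:
BFS from S0:
  visit S0: S0--a-->S3 (new), S0--b-->S3 (seen)
  visit S3: S3--a-->S3 (seen), S3--b-->S1 (new)
  visit S1: S1--a-->S0 (seen), S1--b-->S0 (seen)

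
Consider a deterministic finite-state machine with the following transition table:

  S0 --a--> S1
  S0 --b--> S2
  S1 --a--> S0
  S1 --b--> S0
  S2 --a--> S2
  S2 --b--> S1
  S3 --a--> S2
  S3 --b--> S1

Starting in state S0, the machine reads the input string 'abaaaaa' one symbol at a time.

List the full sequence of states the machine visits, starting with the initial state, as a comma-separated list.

Start: S0
  read 'a': S0 --a--> S1
  read 'b': S1 --b--> S0
  read 'a': S0 --a--> S1
  read 'a': S1 --a--> S0
  read 'a': S0 --a--> S1
  read 'a': S1 --a--> S0
  read 'a': S0 --a--> S1

Answer: S0, S1, S0, S1, S0, S1, S0, S1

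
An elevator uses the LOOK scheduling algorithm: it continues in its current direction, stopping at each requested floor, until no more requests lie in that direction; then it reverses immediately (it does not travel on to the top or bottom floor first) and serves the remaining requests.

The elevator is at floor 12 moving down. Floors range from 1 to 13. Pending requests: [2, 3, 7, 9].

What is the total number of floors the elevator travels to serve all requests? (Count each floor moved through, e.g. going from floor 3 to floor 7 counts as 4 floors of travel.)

Answer: 10

Derivation:
Start at floor 12 moving down, LOOK stop order: [9, 7, 3, 2]
  12 → 9: |9-12| = 3, total = 3
  9 → 7: |7-9| = 2, total = 5
  7 → 3: |3-7| = 4, total = 9
  3 → 2: |2-3| = 1, total = 10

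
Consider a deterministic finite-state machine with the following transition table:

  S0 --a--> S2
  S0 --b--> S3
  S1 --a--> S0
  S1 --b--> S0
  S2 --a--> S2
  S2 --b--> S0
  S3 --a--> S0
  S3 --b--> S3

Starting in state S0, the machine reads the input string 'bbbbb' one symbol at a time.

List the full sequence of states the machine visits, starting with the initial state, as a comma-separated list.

Answer: S0, S3, S3, S3, S3, S3

Derivation:
Start: S0
  read 'b': S0 --b--> S3
  read 'b': S3 --b--> S3
  read 'b': S3 --b--> S3
  read 'b': S3 --b--> S3
  read 'b': S3 --b--> S3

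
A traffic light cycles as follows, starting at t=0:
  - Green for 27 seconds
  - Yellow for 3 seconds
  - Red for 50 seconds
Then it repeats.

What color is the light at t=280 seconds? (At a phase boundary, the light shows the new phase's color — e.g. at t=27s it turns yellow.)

Cycle length = 27 + 3 + 50 = 80s
t = 280, phase_t = 280 mod 80 = 40
40 >= 30 → RED

Answer: red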